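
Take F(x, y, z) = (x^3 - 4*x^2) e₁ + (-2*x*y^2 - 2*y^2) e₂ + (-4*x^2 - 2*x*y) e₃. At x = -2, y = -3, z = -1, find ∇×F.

(∇×F)₁ = ∂F₃/∂y − ∂F₂/∂z = -2*x
(∇×F)₂ = ∂F₁/∂z − ∂F₃/∂x = 8*x + 2*y
(∇×F)₃ = ∂F₂/∂x − ∂F₁/∂y = -2*y^2
∇×F = (-2*x, 8*x + 2*y, -2*y^2)
At (-2, -3, -1): (4, -22, -18).

(4, -22, -18)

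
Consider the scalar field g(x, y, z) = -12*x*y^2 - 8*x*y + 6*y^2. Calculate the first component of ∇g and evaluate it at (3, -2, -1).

(∇g)_1 = ∂g/∂x = -12*y^2 - 8*y
At (3, -2, -1): -32.

-32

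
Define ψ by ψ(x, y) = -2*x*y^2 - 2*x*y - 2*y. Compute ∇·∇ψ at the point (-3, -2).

∂²ψ/∂x² = 0
∂²ψ/∂y² = -4*x
∇²ψ = -4*x
At (-3, -2): 12.

12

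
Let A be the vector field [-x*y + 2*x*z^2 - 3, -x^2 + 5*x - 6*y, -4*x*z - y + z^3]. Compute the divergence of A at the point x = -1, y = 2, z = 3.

∂A₁/∂x = -y + 2*z^2
∂A₂/∂y = -6
∂A₃/∂z = -4*x + 3*z^2
∇·A = -4*x - y + 5*z^2 - 6
At (-1, 2, 3): 41.

41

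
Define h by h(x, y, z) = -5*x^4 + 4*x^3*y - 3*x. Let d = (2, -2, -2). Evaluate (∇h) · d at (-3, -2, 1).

858

∂h/∂x = -20*x^3 + 12*x^2*y - 3
∂h/∂y = 4*x^3
∂h/∂z = 0
∇h at (-3, -2, 1) = (321, -108, 0)
∇h · d = (321)(2) + (-108)(-2) + (0)(-2) = 858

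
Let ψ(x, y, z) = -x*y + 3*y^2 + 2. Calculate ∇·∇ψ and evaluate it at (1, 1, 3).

∂²ψ/∂x² = 0
∂²ψ/∂y² = 6
∂²ψ/∂z² = 0
∇²ψ = 6
At (1, 1, 3): 6.

6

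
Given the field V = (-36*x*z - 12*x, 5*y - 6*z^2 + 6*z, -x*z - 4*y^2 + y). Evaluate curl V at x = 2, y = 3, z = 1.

(∇×V)₁ = ∂V₃/∂y − ∂V₂/∂z = -8*y + 12*z - 5
(∇×V)₂ = ∂V₁/∂z − ∂V₃/∂x = -36*x + z
(∇×V)₃ = ∂V₂/∂x − ∂V₁/∂y = 0
∇×V = (-8*y + 12*z - 5, -36*x + z, 0)
At (2, 3, 1): (-17, -71, 0).

(-17, -71, 0)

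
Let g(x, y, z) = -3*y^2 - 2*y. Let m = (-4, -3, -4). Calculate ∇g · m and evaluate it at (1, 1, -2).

∂g/∂x = 0
∂g/∂y = -6*y - 2
∂g/∂z = 0
∇g at (1, 1, -2) = (0, -8, 0)
∇g · m = (0)(-4) + (-8)(-3) + (0)(-4) = 24

24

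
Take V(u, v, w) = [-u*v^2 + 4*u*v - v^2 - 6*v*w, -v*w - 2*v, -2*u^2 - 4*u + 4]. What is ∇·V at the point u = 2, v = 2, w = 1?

∂V₁/∂u = -v^2 + 4*v
∂V₂/∂v = -w - 2
∂V₃/∂w = 0
∇·V = -v^2 + 4*v - w - 2
At (2, 2, 1): 1.

1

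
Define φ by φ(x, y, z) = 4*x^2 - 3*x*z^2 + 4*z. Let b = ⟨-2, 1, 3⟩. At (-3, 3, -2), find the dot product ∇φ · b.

-24

∂φ/∂x = 8*x - 3*z^2
∂φ/∂y = 0
∂φ/∂z = -6*x*z + 4
∇φ at (-3, 3, -2) = (-36, 0, -32)
∇φ · b = (-36)(-2) + (0)(1) + (-32)(3) = -24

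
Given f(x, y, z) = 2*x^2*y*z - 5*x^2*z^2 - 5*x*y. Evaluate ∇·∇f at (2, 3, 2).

∂²f/∂x² = 2*z*(2*y - 5*z)
∂²f/∂y² = 0
∂²f/∂z² = -10*x^2
∇²f = -10*x^2 + 4*y*z - 10*z^2
At (2, 3, 2): -56.

-56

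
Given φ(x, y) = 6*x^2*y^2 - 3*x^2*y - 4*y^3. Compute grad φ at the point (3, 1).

(18, 69)

∂φ/∂x = 12*x*y^2 - 6*x*y
∂φ/∂y = 12*x^2*y - 3*x^2 - 12*y^2
∇φ = (12*x*y^2 - 6*x*y, 12*x^2*y - 3*x^2 - 12*y^2)
At (3, 1): (18, 69).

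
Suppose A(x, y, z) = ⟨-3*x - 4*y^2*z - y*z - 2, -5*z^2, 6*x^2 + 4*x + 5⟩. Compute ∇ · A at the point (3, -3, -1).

-3

∂A₁/∂x = -3
∂A₂/∂y = 0
∂A₃/∂z = 0
∇·A = -3
At (3, -3, -1): -3.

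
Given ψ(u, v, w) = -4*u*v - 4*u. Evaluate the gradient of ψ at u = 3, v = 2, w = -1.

∂ψ/∂u = -4*v - 4
∂ψ/∂v = -4*u
∂ψ/∂w = 0
∇ψ = (-4*v - 4, -4*u, 0)
At (3, 2, -1): (-12, -12, 0).

(-12, -12, 0)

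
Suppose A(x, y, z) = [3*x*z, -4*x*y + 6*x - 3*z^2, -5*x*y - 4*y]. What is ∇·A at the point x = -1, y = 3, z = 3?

13

∂A₁/∂x = 3*z
∂A₂/∂y = -4*x
∂A₃/∂z = 0
∇·A = -4*x + 3*z
At (-1, 3, 3): 13.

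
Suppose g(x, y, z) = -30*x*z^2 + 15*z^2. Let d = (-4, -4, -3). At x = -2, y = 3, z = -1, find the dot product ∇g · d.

∂g/∂x = -30*z^2
∂g/∂y = 0
∂g/∂z = -60*x*z + 30*z
∇g at (-2, 3, -1) = (-30, 0, -150)
∇g · d = (-30)(-4) + (0)(-4) + (-150)(-3) = 570

570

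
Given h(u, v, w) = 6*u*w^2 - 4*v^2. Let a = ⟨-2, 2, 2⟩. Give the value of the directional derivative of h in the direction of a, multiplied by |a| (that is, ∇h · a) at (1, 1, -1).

-52

∂h/∂u = 6*w^2
∂h/∂v = -8*v
∂h/∂w = 12*u*w
∇h at (1, 1, -1) = (6, -8, -12)
∇h · a = (6)(-2) + (-8)(2) + (-12)(2) = -52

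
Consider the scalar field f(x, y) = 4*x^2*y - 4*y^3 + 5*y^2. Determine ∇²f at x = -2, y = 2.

∂²f/∂x² = 8*y
∂²f/∂y² = 2*(-12*y + 5)
∇²f = -16*y + 10
At (-2, 2): -22.

-22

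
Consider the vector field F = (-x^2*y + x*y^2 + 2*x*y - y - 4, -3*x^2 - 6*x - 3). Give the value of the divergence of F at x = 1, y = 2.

4

∂F₁/∂x = -2*x*y + y^2 + 2*y
∂F₂/∂y = 0
∇·F = -2*x*y + y^2 + 2*y
At (1, 2): 4.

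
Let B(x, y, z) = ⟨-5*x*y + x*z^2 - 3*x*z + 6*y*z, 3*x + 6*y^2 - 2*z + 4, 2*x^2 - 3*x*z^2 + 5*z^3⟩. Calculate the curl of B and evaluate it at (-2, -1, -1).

(∇×B)₁ = ∂B₃/∂y − ∂B₂/∂z = 2
(∇×B)₂ = ∂B₁/∂z − ∂B₃/∂x = 2*x*z - 7*x + 6*y + 3*z^2
(∇×B)₃ = ∂B₂/∂x − ∂B₁/∂y = 5*x - 6*z + 3
∇×B = (2, 2*x*z - 7*x + 6*y + 3*z^2, 5*x - 6*z + 3)
At (-2, -1, -1): (2, 15, -1).

(2, 15, -1)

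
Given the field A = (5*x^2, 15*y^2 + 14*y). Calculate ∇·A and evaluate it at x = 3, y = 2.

∂A₁/∂x = 10*x
∂A₂/∂y = 30*y + 14
∇·A = 10*x + 30*y + 14
At (3, 2): 104.

104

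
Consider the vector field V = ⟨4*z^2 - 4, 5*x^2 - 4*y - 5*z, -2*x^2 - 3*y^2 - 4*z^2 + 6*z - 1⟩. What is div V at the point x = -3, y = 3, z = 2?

-14

∂V₁/∂x = 0
∂V₂/∂y = -4
∂V₃/∂z = -8*z + 6
∇·V = -8*z + 2
At (-3, 3, 2): -14.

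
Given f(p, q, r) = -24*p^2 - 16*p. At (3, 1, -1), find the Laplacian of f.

∂²f/∂p² = -48
∂²f/∂q² = 0
∂²f/∂r² = 0
∇²f = -48
At (3, 1, -1): -48.

-48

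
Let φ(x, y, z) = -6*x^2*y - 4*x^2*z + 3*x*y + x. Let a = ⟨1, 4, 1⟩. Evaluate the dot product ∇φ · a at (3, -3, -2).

∂φ/∂x = -12*x*y - 8*x*z + 3*y + 1
∂φ/∂y = -6*x^2 + 3*x
∂φ/∂z = -4*x^2
∇φ at (3, -3, -2) = (148, -45, -36)
∇φ · a = (148)(1) + (-45)(4) + (-36)(1) = -68

-68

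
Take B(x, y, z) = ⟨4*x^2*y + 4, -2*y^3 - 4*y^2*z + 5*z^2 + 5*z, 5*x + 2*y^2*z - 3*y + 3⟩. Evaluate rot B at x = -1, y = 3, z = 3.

(34, -5, -4)

(∇×B)₁ = ∂B₃/∂y − ∂B₂/∂z = 4*y^2 + 4*y*z - 10*z - 8
(∇×B)₂ = ∂B₁/∂z − ∂B₃/∂x = -5
(∇×B)₃ = ∂B₂/∂x − ∂B₁/∂y = -4*x^2
∇×B = (4*y^2 + 4*y*z - 10*z - 8, -5, -4*x^2)
At (-1, 3, 3): (34, -5, -4).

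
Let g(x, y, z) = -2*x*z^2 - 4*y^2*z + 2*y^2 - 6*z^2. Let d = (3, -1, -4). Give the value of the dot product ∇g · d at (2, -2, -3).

-174

∂g/∂x = -2*z^2
∂g/∂y = -8*y*z + 4*y
∂g/∂z = -4*x*z - 4*y^2 - 12*z
∇g at (2, -2, -3) = (-18, -56, 44)
∇g · d = (-18)(3) + (-56)(-1) + (44)(-4) = -174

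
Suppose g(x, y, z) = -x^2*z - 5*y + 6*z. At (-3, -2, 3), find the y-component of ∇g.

-5

(∇g)_2 = ∂g/∂y = -5
At (-3, -2, 3): -5.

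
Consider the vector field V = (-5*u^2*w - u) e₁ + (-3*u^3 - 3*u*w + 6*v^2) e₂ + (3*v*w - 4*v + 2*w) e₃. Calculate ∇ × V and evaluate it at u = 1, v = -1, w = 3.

(∇×V)₁ = ∂V₃/∂v − ∂V₂/∂w = 3*u + 3*w - 4
(∇×V)₂ = ∂V₁/∂w − ∂V₃/∂u = -5*u^2
(∇×V)₃ = ∂V₂/∂u − ∂V₁/∂v = -9*u^2 - 3*w
∇×V = (3*u + 3*w - 4, -5*u^2, -9*u^2 - 3*w)
At (1, -1, 3): (8, -5, -18).

(8, -5, -18)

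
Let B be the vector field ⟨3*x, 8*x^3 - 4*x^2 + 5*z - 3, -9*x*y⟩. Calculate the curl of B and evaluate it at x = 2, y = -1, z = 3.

(∇×B)₁ = ∂B₃/∂y − ∂B₂/∂z = -9*x - 5
(∇×B)₂ = ∂B₁/∂z − ∂B₃/∂x = 9*y
(∇×B)₃ = ∂B₂/∂x − ∂B₁/∂y = 24*x^2 - 8*x
∇×B = (-9*x - 5, 9*y, 24*x^2 - 8*x)
At (2, -1, 3): (-23, -9, 80).

(-23, -9, 80)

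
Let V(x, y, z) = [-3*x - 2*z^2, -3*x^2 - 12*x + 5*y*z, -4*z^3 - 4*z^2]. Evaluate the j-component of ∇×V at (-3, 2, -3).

(∇×V)_2 = ∂V₁/∂z − ∂V₃/∂x
= -4*z − (0)
= -4*z
At (-3, 2, -3): 12.

12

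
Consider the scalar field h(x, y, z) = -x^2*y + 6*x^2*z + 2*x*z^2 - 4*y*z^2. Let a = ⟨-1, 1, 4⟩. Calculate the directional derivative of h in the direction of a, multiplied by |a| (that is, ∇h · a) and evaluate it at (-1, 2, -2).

131

∂h/∂x = -2*x*y + 12*x*z + 2*z^2
∂h/∂y = -x^2 - 4*z^2
∂h/∂z = 6*x^2 + 4*x*z - 8*y*z
∇h at (-1, 2, -2) = (36, -17, 46)
∇h · a = (36)(-1) + (-17)(1) + (46)(4) = 131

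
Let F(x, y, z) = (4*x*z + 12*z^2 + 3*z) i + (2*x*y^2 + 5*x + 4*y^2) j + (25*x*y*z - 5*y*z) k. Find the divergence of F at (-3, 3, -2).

-260

∂F₁/∂x = 4*z
∂F₂/∂y = 4*x*y + 8*y
∂F₃/∂z = 25*x*y - 5*y
∇·F = 29*x*y + 3*y + 4*z
At (-3, 3, -2): -260.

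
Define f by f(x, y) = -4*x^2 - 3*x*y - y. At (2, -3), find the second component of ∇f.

-7

(∇f)_2 = ∂f/∂y = -3*x - 1
At (2, -3): -7.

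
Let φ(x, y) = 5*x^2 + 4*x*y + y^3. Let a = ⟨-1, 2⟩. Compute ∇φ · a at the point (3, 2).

∂φ/∂x = 10*x + 4*y
∂φ/∂y = 4*x + 3*y^2
∇φ at (3, 2) = (38, 24)
∇φ · a = (38)(-1) + (24)(2) = 10

10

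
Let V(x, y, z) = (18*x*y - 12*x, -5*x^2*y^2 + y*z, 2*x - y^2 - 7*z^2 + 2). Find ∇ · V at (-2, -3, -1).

67

∂V₁/∂x = 18*y - 12
∂V₂/∂y = -10*x^2*y + z
∂V₃/∂z = -14*z
∇·V = -10*x^2*y + 18*y - 13*z - 12
At (-2, -3, -1): 67.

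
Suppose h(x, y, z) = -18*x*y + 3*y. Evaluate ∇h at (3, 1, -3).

(-18, -51, 0)

∂h/∂x = -18*y
∂h/∂y = -18*x + 3
∂h/∂z = 0
∇h = (-18*y, -18*x + 3, 0)
At (3, 1, -3): (-18, -51, 0).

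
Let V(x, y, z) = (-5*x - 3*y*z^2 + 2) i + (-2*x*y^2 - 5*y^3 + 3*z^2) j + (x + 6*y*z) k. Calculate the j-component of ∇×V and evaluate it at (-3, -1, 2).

11

(∇×V)_2 = ∂V₁/∂z − ∂V₃/∂x
= -6*y*z − (1)
= -6*y*z - 1
At (-3, -1, 2): 11.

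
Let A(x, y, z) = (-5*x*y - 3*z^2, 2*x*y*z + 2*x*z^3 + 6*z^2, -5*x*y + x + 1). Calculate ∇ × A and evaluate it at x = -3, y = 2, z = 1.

(∇×A)₁ = ∂A₃/∂y − ∂A₂/∂z = -2*x*y - 6*x*z^2 - 5*x - 12*z
(∇×A)₂ = ∂A₁/∂z − ∂A₃/∂x = 5*y - 6*z - 1
(∇×A)₃ = ∂A₂/∂x − ∂A₁/∂y = 5*x + 2*y*z + 2*z^3
∇×A = (-2*x*y - 6*x*z^2 - 5*x - 12*z, 5*y - 6*z - 1, 5*x + 2*y*z + 2*z^3)
At (-3, 2, 1): (33, 3, -9).

(33, 3, -9)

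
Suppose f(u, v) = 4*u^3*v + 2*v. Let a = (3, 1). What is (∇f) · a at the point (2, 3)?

∂f/∂u = 12*u^2*v
∂f/∂v = 4*u^3 + 2
∇f at (2, 3) = (144, 34)
∇f · a = (144)(3) + (34)(1) = 466

466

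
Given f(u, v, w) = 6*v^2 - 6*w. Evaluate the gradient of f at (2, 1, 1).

(0, 12, -6)

∂f/∂u = 0
∂f/∂v = 12*v
∂f/∂w = -6
∇f = (0, 12*v, -6)
At (2, 1, 1): (0, 12, -6).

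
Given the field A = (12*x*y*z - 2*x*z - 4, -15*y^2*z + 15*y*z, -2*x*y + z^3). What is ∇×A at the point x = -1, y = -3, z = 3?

(182, 32, 36)

(∇×A)₁ = ∂A₃/∂y − ∂A₂/∂z = -2*x + 15*y^2 - 15*y
(∇×A)₂ = ∂A₁/∂z − ∂A₃/∂x = 12*x*y - 2*x + 2*y
(∇×A)₃ = ∂A₂/∂x − ∂A₁/∂y = -12*x*z
∇×A = (-2*x + 15*y^2 - 15*y, 12*x*y - 2*x + 2*y, -12*x*z)
At (-1, -3, 3): (182, 32, 36).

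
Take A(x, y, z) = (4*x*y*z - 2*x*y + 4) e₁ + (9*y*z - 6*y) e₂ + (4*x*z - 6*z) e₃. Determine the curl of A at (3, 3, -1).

(-27, 40, 18)

(∇×A)₁ = ∂A₃/∂y − ∂A₂/∂z = -9*y
(∇×A)₂ = ∂A₁/∂z − ∂A₃/∂x = 4*x*y - 4*z
(∇×A)₃ = ∂A₂/∂x − ∂A₁/∂y = -4*x*z + 2*x
∇×A = (-9*y, 4*x*y - 4*z, -4*x*z + 2*x)
At (3, 3, -1): (-27, 40, 18).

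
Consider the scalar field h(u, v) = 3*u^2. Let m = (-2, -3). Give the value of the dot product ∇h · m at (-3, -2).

36

∂h/∂u = 6*u
∂h/∂v = 0
∇h at (-3, -2) = (-18, 0)
∇h · m = (-18)(-2) + (0)(-3) = 36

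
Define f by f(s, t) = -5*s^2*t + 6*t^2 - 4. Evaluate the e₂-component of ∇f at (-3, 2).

-21

(∇f)_2 = ∂f/∂t = -5*s^2 + 12*t
At (-3, 2): -21.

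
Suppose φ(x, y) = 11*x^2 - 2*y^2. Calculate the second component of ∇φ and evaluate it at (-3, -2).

(∇φ)_2 = ∂φ/∂y = -4*y
At (-3, -2): 8.

8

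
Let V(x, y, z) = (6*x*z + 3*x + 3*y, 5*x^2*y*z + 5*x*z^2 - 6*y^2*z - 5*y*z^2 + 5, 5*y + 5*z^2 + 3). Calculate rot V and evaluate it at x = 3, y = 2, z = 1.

(-71, 18, 62)

(∇×V)₁ = ∂V₃/∂y − ∂V₂/∂z = -5*x^2*y - 10*x*z + 6*y^2 + 10*y*z + 5
(∇×V)₂ = ∂V₁/∂z − ∂V₃/∂x = 6*x
(∇×V)₃ = ∂V₂/∂x − ∂V₁/∂y = 10*x*y*z + 5*z^2 - 3
∇×V = (-5*x^2*y - 10*x*z + 6*y^2 + 10*y*z + 5, 6*x, 10*x*y*z + 5*z^2 - 3)
At (3, 2, 1): (-71, 18, 62).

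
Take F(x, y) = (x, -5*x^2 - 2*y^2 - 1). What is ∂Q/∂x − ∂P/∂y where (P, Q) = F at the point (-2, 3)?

∂F₂/∂x = -10*x
∂F₁/∂y = 0
Scalar curl = -10*x
At (-2, 3): 20.

20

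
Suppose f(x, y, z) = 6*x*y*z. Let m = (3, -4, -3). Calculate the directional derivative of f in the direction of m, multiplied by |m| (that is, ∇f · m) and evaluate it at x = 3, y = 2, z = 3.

∂f/∂x = 6*y*z
∂f/∂y = 6*x*z
∂f/∂z = 6*x*y
∇f at (3, 2, 3) = (36, 54, 36)
∇f · m = (36)(3) + (54)(-4) + (36)(-3) = -216

-216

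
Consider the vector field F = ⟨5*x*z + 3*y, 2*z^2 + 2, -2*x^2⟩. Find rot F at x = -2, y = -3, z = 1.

(-4, -18, -3)

(∇×F)₁ = ∂F₃/∂y − ∂F₂/∂z = -4*z
(∇×F)₂ = ∂F₁/∂z − ∂F₃/∂x = 9*x
(∇×F)₃ = ∂F₂/∂x − ∂F₁/∂y = -3
∇×F = (-4*z, 9*x, -3)
At (-2, -3, 1): (-4, -18, -3).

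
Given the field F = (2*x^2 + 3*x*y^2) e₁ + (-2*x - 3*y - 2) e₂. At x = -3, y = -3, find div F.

∂F₁/∂x = 4*x + 3*y^2
∂F₂/∂y = -3
∇·F = 4*x + 3*y^2 - 3
At (-3, -3): 12.

12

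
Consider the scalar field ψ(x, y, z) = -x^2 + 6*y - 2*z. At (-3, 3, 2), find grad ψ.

∂ψ/∂x = -2*x
∂ψ/∂y = 6
∂ψ/∂z = -2
∇ψ = (-2*x, 6, -2)
At (-3, 3, 2): (6, 6, -2).

(6, 6, -2)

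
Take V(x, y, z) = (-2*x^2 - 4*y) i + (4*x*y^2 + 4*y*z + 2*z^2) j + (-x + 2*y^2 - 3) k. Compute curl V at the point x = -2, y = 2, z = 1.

(∇×V)₁ = ∂V₃/∂y − ∂V₂/∂z = -4*z
(∇×V)₂ = ∂V₁/∂z − ∂V₃/∂x = 1
(∇×V)₃ = ∂V₂/∂x − ∂V₁/∂y = 4*y^2 + 4
∇×V = (-4*z, 1, 4*y^2 + 4)
At (-2, 2, 1): (-4, 1, 20).

(-4, 1, 20)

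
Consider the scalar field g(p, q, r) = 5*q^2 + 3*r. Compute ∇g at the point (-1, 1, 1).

(0, 10, 3)

∂g/∂p = 0
∂g/∂q = 10*q
∂g/∂r = 3
∇g = (0, 10*q, 3)
At (-1, 1, 1): (0, 10, 3).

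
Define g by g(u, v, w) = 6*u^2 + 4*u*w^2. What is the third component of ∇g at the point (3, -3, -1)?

-24

(∇g)_3 = ∂g/∂w = 8*u*w
At (3, -3, -1): -24.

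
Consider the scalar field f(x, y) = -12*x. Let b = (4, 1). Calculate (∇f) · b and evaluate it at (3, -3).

∂f/∂x = -12
∂f/∂y = 0
∇f at (3, -3) = (-12, 0)
∇f · b = (-12)(4) + (0)(1) = -48

-48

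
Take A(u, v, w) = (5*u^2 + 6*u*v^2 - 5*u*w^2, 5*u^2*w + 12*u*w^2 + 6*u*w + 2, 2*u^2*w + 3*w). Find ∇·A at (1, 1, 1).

∂A₁/∂u = 10*u + 6*v^2 - 5*w^2
∂A₂/∂v = 0
∂A₃/∂w = 2*u^2 + 3
∇·A = 2*u^2 + 10*u + 6*v^2 - 5*w^2 + 3
At (1, 1, 1): 16.

16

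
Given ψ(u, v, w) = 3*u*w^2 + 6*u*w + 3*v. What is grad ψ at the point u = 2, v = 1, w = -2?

(0, 3, -12)

∂ψ/∂u = 3*w^2 + 6*w
∂ψ/∂v = 3
∂ψ/∂w = 6*u*w + 6*u
∇ψ = (3*w^2 + 6*w, 3, 6*u*w + 6*u)
At (2, 1, -2): (0, 3, -12).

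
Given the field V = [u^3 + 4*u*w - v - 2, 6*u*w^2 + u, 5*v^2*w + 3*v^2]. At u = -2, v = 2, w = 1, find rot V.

(∇×V)₁ = ∂V₃/∂v − ∂V₂/∂w = -12*u*w + 10*v*w + 6*v
(∇×V)₂ = ∂V₁/∂w − ∂V₃/∂u = 4*u
(∇×V)₃ = ∂V₂/∂u − ∂V₁/∂v = 6*w^2 + 2
∇×V = (-12*u*w + 10*v*w + 6*v, 4*u, 6*w^2 + 2)
At (-2, 2, 1): (56, -8, 8).

(56, -8, 8)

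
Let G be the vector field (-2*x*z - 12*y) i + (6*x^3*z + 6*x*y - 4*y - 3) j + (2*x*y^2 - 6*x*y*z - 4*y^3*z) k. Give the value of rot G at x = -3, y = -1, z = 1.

(180, -2, 168)

(∇×G)₁ = ∂G₃/∂y − ∂G₂/∂z = -6*x^3 + 4*x*y - 6*x*z - 12*y^2*z
(∇×G)₂ = ∂G₁/∂z − ∂G₃/∂x = -2*x - 2*y^2 + 6*y*z
(∇×G)₃ = ∂G₂/∂x − ∂G₁/∂y = 18*x^2*z + 6*y + 12
∇×G = (-6*x^3 + 4*x*y - 6*x*z - 12*y^2*z, -2*x - 2*y^2 + 6*y*z, 18*x^2*z + 6*y + 12)
At (-3, -1, 1): (180, -2, 168).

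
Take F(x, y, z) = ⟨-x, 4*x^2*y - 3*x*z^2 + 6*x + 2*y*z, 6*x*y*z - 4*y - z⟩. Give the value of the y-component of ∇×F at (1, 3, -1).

(∇×F)_2 = ∂F₁/∂z − ∂F₃/∂x
= 0 − (6*y*z)
= -6*y*z
At (1, 3, -1): 18.

18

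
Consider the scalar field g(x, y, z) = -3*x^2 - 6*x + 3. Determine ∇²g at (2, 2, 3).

∂²g/∂x² = -6
∂²g/∂y² = 0
∂²g/∂z² = 0
∇²g = -6
At (2, 2, 3): -6.

-6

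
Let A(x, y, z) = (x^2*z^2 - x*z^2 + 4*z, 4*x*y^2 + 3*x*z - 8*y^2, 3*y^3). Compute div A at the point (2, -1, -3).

∂A₁/∂x = 2*x*z^2 - z^2
∂A₂/∂y = 8*x*y - 16*y
∂A₃/∂z = 0
∇·A = 8*x*y + 2*x*z^2 - 16*y - z^2
At (2, -1, -3): 27.

27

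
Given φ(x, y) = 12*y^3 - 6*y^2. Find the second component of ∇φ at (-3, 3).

288

(∇φ)_2 = ∂φ/∂y = 36*y^2 - 12*y
At (-3, 3): 288.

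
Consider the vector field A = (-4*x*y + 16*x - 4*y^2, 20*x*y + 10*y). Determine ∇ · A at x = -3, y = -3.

∂A₁/∂x = -4*y + 16
∂A₂/∂y = 20*x + 10
∇·A = 20*x - 4*y + 26
At (-3, -3): -22.

-22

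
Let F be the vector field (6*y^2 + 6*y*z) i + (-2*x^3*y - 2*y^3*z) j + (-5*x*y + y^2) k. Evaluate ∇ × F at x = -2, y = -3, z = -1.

(-50, -33, 114)

(∇×F)₁ = ∂F₃/∂y − ∂F₂/∂z = -5*x + 2*y^3 + 2*y
(∇×F)₂ = ∂F₁/∂z − ∂F₃/∂x = 11*y
(∇×F)₃ = ∂F₂/∂x − ∂F₁/∂y = -6*x^2*y - 12*y - 6*z
∇×F = (-5*x + 2*y^3 + 2*y, 11*y, -6*x^2*y - 12*y - 6*z)
At (-2, -3, -1): (-50, -33, 114).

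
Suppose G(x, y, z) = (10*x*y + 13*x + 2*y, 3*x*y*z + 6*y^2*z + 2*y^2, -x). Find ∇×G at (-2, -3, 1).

(∇×G)₁ = ∂G₃/∂y − ∂G₂/∂z = -3*x*y - 6*y^2
(∇×G)₂ = ∂G₁/∂z − ∂G₃/∂x = 1
(∇×G)₃ = ∂G₂/∂x − ∂G₁/∂y = -10*x + 3*y*z - 2
∇×G = (-3*x*y - 6*y^2, 1, -10*x + 3*y*z - 2)
At (-2, -3, 1): (-72, 1, 9).

(-72, 1, 9)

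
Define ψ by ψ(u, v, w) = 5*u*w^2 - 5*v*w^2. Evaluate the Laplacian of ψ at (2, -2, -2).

∂²ψ/∂u² = 0
∂²ψ/∂v² = 0
∂²ψ/∂w² = 10*(u - v)
∇²ψ = 10*u - 10*v
At (2, -2, -2): 40.

40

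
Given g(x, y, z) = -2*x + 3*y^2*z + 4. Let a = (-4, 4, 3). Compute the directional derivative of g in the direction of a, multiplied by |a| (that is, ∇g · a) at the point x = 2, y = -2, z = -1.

92

∂g/∂x = -2
∂g/∂y = 6*y*z
∂g/∂z = 3*y^2
∇g at (2, -2, -1) = (-2, 12, 12)
∇g · a = (-2)(-4) + (12)(4) + (12)(3) = 92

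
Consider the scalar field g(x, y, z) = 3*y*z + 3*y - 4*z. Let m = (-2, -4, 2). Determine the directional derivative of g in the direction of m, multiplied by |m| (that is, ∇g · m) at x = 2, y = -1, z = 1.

-38

∂g/∂x = 0
∂g/∂y = 3*z + 3
∂g/∂z = 3*y - 4
∇g at (2, -1, 1) = (0, 6, -7)
∇g · m = (0)(-2) + (6)(-4) + (-7)(2) = -38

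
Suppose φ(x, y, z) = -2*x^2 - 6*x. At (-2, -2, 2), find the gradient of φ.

(2, 0, 0)

∂φ/∂x = -4*x - 6
∂φ/∂y = 0
∂φ/∂z = 0
∇φ = (-4*x - 6, 0, 0)
At (-2, -2, 2): (2, 0, 0).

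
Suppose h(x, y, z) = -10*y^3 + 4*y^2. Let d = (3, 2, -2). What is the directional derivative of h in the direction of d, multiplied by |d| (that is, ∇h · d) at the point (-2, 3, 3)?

-492

∂h/∂x = 0
∂h/∂y = -30*y^2 + 8*y
∂h/∂z = 0
∇h at (-2, 3, 3) = (0, -246, 0)
∇h · d = (0)(3) + (-246)(2) + (0)(-2) = -492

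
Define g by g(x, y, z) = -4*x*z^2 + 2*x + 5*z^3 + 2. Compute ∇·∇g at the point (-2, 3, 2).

∂²g/∂x² = 0
∂²g/∂y² = 0
∂²g/∂z² = 2*(-4*x + 15*z)
∇²g = -8*x + 30*z
At (-2, 3, 2): 76.

76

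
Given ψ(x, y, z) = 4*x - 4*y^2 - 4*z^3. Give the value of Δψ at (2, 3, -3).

∂²ψ/∂x² = 0
∂²ψ/∂y² = -8
∂²ψ/∂z² = -24*z
∇²ψ = -24*z - 8
At (2, 3, -3): 64.

64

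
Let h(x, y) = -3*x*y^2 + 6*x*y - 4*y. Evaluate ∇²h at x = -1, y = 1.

6

∂²h/∂x² = 0
∂²h/∂y² = -6*x
∇²h = -6*x
At (-1, 1): 6.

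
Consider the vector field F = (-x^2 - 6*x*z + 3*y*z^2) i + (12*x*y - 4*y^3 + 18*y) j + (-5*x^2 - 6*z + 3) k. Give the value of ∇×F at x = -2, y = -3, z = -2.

(0, 28, -48)

(∇×F)₁ = ∂F₃/∂y − ∂F₂/∂z = 0
(∇×F)₂ = ∂F₁/∂z − ∂F₃/∂x = 4*x + 6*y*z
(∇×F)₃ = ∂F₂/∂x − ∂F₁/∂y = 12*y - 3*z^2
∇×F = (0, 4*x + 6*y*z, 12*y - 3*z^2)
At (-2, -3, -2): (0, 28, -48).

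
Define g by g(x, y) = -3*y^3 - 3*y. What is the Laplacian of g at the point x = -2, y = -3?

54

∂²g/∂x² = 0
∂²g/∂y² = -18*y
∇²g = -18*y
At (-2, -3): 54.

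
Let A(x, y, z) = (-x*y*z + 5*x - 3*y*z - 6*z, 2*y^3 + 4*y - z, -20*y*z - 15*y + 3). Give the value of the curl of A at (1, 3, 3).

(∇×A)₁ = ∂A₃/∂y − ∂A₂/∂z = -20*z - 14
(∇×A)₂ = ∂A₁/∂z − ∂A₃/∂x = -x*y - 3*y - 6
(∇×A)₃ = ∂A₂/∂x − ∂A₁/∂y = x*z + 3*z
∇×A = (-20*z - 14, -x*y - 3*y - 6, x*z + 3*z)
At (1, 3, 3): (-74, -18, 12).

(-74, -18, 12)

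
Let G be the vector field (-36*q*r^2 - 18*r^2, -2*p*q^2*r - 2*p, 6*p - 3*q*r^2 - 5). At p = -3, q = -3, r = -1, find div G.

∂G₁/∂p = 0
∂G₂/∂q = -4*p*q*r
∂G₃/∂r = -6*q*r
∇·G = -4*p*q*r - 6*q*r
At (-3, -3, -1): 18.

18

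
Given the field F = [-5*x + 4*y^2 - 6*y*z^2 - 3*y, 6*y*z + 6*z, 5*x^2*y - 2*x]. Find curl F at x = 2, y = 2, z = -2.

(2, 10, 11)

(∇×F)₁ = ∂F₃/∂y − ∂F₂/∂z = 5*x^2 - 6*y - 6
(∇×F)₂ = ∂F₁/∂z − ∂F₃/∂x = -10*x*y - 12*y*z + 2
(∇×F)₃ = ∂F₂/∂x − ∂F₁/∂y = -8*y + 6*z^2 + 3
∇×F = (5*x^2 - 6*y - 6, -10*x*y - 12*y*z + 2, -8*y + 6*z^2 + 3)
At (2, 2, -2): (2, 10, 11).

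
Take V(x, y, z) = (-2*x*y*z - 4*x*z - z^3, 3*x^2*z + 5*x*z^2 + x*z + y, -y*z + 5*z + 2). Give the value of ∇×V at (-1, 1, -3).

(-29, -21, 66)

(∇×V)₁ = ∂V₃/∂y − ∂V₂/∂z = -3*x^2 - 10*x*z - x - z
(∇×V)₂ = ∂V₁/∂z − ∂V₃/∂x = -2*x*y - 4*x - 3*z^2
(∇×V)₃ = ∂V₂/∂x − ∂V₁/∂y = 8*x*z + 5*z^2 + z
∇×V = (-3*x^2 - 10*x*z - x - z, -2*x*y - 4*x - 3*z^2, 8*x*z + 5*z^2 + z)
At (-1, 1, -3): (-29, -21, 66).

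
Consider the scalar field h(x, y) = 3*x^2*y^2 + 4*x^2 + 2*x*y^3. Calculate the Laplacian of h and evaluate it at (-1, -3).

104

∂²h/∂x² = 2*(3*y^2 + 4)
∂²h/∂y² = 6*x*(x + 2*y)
∇²h = 6*x^2 + 12*x*y + 6*y^2 + 8
At (-1, -3): 104.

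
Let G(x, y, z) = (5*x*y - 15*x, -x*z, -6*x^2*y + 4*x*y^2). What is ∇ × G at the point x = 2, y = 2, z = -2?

(∇×G)₁ = ∂G₃/∂y − ∂G₂/∂z = -6*x^2 + 8*x*y + x
(∇×G)₂ = ∂G₁/∂z − ∂G₃/∂x = 12*x*y - 4*y^2
(∇×G)₃ = ∂G₂/∂x − ∂G₁/∂y = -5*x - z
∇×G = (-6*x^2 + 8*x*y + x, 12*x*y - 4*y^2, -5*x - z)
At (2, 2, -2): (10, 32, -8).

(10, 32, -8)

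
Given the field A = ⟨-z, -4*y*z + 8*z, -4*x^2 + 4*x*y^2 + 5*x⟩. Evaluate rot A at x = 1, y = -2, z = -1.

(∇×A)₁ = ∂A₃/∂y − ∂A₂/∂z = 8*x*y + 4*y - 8
(∇×A)₂ = ∂A₁/∂z − ∂A₃/∂x = 8*x - 4*y^2 - 6
(∇×A)₃ = ∂A₂/∂x − ∂A₁/∂y = 0
∇×A = (8*x*y + 4*y - 8, 8*x - 4*y^2 - 6, 0)
At (1, -2, -1): (-32, -14, 0).

(-32, -14, 0)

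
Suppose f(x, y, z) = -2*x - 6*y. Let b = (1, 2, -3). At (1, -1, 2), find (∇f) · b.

-14

∂f/∂x = -2
∂f/∂y = -6
∂f/∂z = 0
∇f at (1, -1, 2) = (-2, -6, 0)
∇f · b = (-2)(1) + (-6)(2) + (0)(-3) = -14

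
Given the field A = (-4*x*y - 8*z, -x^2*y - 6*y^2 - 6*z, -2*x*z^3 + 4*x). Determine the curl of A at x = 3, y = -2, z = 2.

(∇×A)₁ = ∂A₃/∂y − ∂A₂/∂z = 6
(∇×A)₂ = ∂A₁/∂z − ∂A₃/∂x = 2*z^3 - 12
(∇×A)₃ = ∂A₂/∂x − ∂A₁/∂y = -2*x*y + 4*x
∇×A = (6, 2*z^3 - 12, -2*x*y + 4*x)
At (3, -2, 2): (6, 4, 24).

(6, 4, 24)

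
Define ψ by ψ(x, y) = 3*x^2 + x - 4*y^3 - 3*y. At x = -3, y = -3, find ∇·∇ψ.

78

∂²ψ/∂x² = 6
∂²ψ/∂y² = -24*y
∇²ψ = -24*y + 6
At (-3, -3): 78.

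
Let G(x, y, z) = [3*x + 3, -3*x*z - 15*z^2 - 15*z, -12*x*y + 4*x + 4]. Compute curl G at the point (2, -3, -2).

(∇×G)₁ = ∂G₃/∂y − ∂G₂/∂z = -9*x + 30*z + 15
(∇×G)₂ = ∂G₁/∂z − ∂G₃/∂x = 12*y - 4
(∇×G)₃ = ∂G₂/∂x − ∂G₁/∂y = -3*z
∇×G = (-9*x + 30*z + 15, 12*y - 4, -3*z)
At (2, -3, -2): (-63, -40, 6).

(-63, -40, 6)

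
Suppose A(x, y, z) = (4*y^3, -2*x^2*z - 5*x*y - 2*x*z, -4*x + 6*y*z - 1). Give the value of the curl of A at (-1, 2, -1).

(-6, 4, -60)

(∇×A)₁ = ∂A₃/∂y − ∂A₂/∂z = 2*x^2 + 2*x + 6*z
(∇×A)₂ = ∂A₁/∂z − ∂A₃/∂x = 4
(∇×A)₃ = ∂A₂/∂x − ∂A₁/∂y = -4*x*z - 12*y^2 - 5*y - 2*z
∇×A = (2*x^2 + 2*x + 6*z, 4, -4*x*z - 12*y^2 - 5*y - 2*z)
At (-1, 2, -1): (-6, 4, -60).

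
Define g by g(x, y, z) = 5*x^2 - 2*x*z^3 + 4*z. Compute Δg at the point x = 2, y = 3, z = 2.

-38

∂²g/∂x² = 10
∂²g/∂y² = 0
∂²g/∂z² = -12*x*z
∇²g = -12*x*z + 10
At (2, 3, 2): -38.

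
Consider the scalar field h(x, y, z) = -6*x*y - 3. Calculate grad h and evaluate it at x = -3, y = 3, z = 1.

∂h/∂x = -6*y
∂h/∂y = -6*x
∂h/∂z = 0
∇h = (-6*y, -6*x, 0)
At (-3, 3, 1): (-18, 18, 0).

(-18, 18, 0)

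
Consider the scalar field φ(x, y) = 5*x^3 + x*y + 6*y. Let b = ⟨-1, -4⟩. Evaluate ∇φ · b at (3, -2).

-169

∂φ/∂x = 15*x^2 + y
∂φ/∂y = x + 6
∇φ at (3, -2) = (133, 9)
∇φ · b = (133)(-1) + (9)(-4) = -169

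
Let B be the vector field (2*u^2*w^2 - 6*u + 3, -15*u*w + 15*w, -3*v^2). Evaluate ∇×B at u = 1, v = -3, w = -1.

(18, -4, 15)

(∇×B)₁ = ∂B₃/∂v − ∂B₂/∂w = 15*u - 6*v - 15
(∇×B)₂ = ∂B₁/∂w − ∂B₃/∂u = 4*u^2*w
(∇×B)₃ = ∂B₂/∂u − ∂B₁/∂v = -15*w
∇×B = (15*u - 6*v - 15, 4*u^2*w, -15*w)
At (1, -3, -1): (18, -4, 15).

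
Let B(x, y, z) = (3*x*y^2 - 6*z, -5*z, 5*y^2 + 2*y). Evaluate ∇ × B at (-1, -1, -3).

(-3, -6, -6)

(∇×B)₁ = ∂B₃/∂y − ∂B₂/∂z = 10*y + 7
(∇×B)₂ = ∂B₁/∂z − ∂B₃/∂x = -6
(∇×B)₃ = ∂B₂/∂x − ∂B₁/∂y = -6*x*y
∇×B = (10*y + 7, -6, -6*x*y)
At (-1, -1, -3): (-3, -6, -6).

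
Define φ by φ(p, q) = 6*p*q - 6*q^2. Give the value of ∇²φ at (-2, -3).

∂²φ/∂p² = 0
∂²φ/∂q² = -12
∇²φ = -12
At (-2, -3): -12.

-12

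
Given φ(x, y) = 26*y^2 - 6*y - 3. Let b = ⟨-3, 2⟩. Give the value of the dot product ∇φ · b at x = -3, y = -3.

-324

∂φ/∂x = 0
∂φ/∂y = 52*y - 6
∇φ at (-3, -3) = (0, -162)
∇φ · b = (0)(-3) + (-162)(2) = -324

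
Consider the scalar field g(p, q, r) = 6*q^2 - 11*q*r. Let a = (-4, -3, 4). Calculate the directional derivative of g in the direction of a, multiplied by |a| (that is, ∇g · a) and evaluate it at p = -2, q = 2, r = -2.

-226

∂g/∂p = 0
∂g/∂q = 12*q - 11*r
∂g/∂r = -11*q
∇g at (-2, 2, -2) = (0, 46, -22)
∇g · a = (0)(-4) + (46)(-3) + (-22)(4) = -226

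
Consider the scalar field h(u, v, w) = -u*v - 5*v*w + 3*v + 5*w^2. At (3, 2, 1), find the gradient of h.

(-2, -5, 0)

∂h/∂u = -v
∂h/∂v = -u - 5*w + 3
∂h/∂w = -5*v + 10*w
∇h = (-v, -u - 5*w + 3, -5*v + 10*w)
At (3, 2, 1): (-2, -5, 0).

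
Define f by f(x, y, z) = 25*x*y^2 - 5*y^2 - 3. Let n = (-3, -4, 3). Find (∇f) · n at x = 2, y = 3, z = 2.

∂f/∂x = 25*y^2
∂f/∂y = 50*x*y - 10*y
∂f/∂z = 0
∇f at (2, 3, 2) = (225, 270, 0)
∇f · n = (225)(-3) + (270)(-4) + (0)(3) = -1755

-1755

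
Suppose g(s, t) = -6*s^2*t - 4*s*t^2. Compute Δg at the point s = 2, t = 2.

-40

∂²g/∂s² = -12*t
∂²g/∂t² = -8*s
∇²g = -8*s - 12*t
At (2, 2): -40.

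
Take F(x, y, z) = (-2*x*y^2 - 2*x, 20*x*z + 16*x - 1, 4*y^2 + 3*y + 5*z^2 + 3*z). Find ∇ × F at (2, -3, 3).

(∇×F)₁ = ∂F₃/∂y − ∂F₂/∂z = -20*x + 8*y + 3
(∇×F)₂ = ∂F₁/∂z − ∂F₃/∂x = 0
(∇×F)₃ = ∂F₂/∂x − ∂F₁/∂y = 4*x*y + 20*z + 16
∇×F = (-20*x + 8*y + 3, 0, 4*x*y + 20*z + 16)
At (2, -3, 3): (-61, 0, 52).

(-61, 0, 52)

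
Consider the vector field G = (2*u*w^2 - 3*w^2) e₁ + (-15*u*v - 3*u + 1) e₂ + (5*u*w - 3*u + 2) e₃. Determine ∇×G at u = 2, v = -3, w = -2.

(0, 9, 42)

(∇×G)₁ = ∂G₃/∂v − ∂G₂/∂w = 0
(∇×G)₂ = ∂G₁/∂w − ∂G₃/∂u = 4*u*w - 11*w + 3
(∇×G)₃ = ∂G₂/∂u − ∂G₁/∂v = -15*v - 3
∇×G = (0, 4*u*w - 11*w + 3, -15*v - 3)
At (2, -3, -2): (0, 9, 42).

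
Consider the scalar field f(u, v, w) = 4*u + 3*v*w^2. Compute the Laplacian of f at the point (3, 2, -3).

12

∂²f/∂u² = 0
∂²f/∂v² = 0
∂²f/∂w² = 6*v
∇²f = 6*v
At (3, 2, -3): 12.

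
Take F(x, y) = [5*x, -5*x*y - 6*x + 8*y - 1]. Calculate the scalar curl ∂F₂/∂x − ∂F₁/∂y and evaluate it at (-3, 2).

∂F₂/∂x = -5*y - 6
∂F₁/∂y = 0
Scalar curl = -5*y - 6
At (-3, 2): -16.

-16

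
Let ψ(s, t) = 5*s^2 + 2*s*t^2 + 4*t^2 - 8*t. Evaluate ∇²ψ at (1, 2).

∂²ψ/∂s² = 10
∂²ψ/∂t² = 4*(s + 2)
∇²ψ = 4*s + 18
At (1, 2): 22.

22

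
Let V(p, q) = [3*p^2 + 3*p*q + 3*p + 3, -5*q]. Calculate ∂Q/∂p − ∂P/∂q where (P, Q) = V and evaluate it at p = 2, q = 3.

∂V₂/∂p = 0
∂V₁/∂q = 3*p
Scalar curl = -3*p
At (2, 3): -6.

-6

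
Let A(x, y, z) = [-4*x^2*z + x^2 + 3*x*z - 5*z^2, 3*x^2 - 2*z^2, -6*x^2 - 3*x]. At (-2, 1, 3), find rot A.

(12, -73, -12)

(∇×A)₁ = ∂A₃/∂y − ∂A₂/∂z = 4*z
(∇×A)₂ = ∂A₁/∂z − ∂A₃/∂x = -4*x^2 + 15*x - 10*z + 3
(∇×A)₃ = ∂A₂/∂x − ∂A₁/∂y = 6*x
∇×A = (4*z, -4*x^2 + 15*x - 10*z + 3, 6*x)
At (-2, 1, 3): (12, -73, -12).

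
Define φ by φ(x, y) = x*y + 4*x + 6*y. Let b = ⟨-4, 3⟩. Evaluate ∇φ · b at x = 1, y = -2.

∂φ/∂x = y + 4
∂φ/∂y = x + 6
∇φ at (1, -2) = (2, 7)
∇φ · b = (2)(-4) + (7)(3) = 13

13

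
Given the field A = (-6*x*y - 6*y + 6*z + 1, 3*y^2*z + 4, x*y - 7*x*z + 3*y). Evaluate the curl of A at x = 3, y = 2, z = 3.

(∇×A)₁ = ∂A₃/∂y − ∂A₂/∂z = x - 3*y^2 + 3
(∇×A)₂ = ∂A₁/∂z − ∂A₃/∂x = -y + 7*z + 6
(∇×A)₃ = ∂A₂/∂x − ∂A₁/∂y = 6*x + 6
∇×A = (x - 3*y^2 + 3, -y + 7*z + 6, 6*x + 6)
At (3, 2, 3): (-6, 25, 24).

(-6, 25, 24)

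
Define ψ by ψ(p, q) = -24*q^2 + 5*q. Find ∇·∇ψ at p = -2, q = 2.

-48

∂²ψ/∂p² = 0
∂²ψ/∂q² = -48
∇²ψ = -48
At (-2, 2): -48.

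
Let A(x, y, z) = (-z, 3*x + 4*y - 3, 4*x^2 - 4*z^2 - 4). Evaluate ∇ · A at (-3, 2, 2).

∂A₁/∂x = 0
∂A₂/∂y = 4
∂A₃/∂z = -8*z
∇·A = -8*z + 4
At (-3, 2, 2): -12.

-12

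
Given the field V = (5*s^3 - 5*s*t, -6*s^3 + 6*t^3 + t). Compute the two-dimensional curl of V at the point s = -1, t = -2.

-23

∂V₂/∂s = -18*s^2
∂V₁/∂t = -5*s
Scalar curl = -18*s^2 + 5*s
At (-1, -2): -23.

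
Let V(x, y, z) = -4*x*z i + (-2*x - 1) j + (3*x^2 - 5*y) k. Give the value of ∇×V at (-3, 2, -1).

(-5, 30, -2)

(∇×V)₁ = ∂V₃/∂y − ∂V₂/∂z = -5
(∇×V)₂ = ∂V₁/∂z − ∂V₃/∂x = -10*x
(∇×V)₃ = ∂V₂/∂x − ∂V₁/∂y = -2
∇×V = (-5, -10*x, -2)
At (-3, 2, -1): (-5, 30, -2).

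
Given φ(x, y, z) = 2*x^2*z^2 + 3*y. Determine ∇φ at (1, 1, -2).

(16, 3, -8)

∂φ/∂x = 4*x*z^2
∂φ/∂y = 3
∂φ/∂z = 4*x^2*z
∇φ = (4*x*z^2, 3, 4*x^2*z)
At (1, 1, -2): (16, 3, -8).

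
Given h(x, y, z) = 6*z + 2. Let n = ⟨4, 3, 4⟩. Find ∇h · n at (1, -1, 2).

∂h/∂x = 0
∂h/∂y = 0
∂h/∂z = 6
∇h at (1, -1, 2) = (0, 0, 6)
∇h · n = (0)(4) + (0)(3) + (6)(4) = 24

24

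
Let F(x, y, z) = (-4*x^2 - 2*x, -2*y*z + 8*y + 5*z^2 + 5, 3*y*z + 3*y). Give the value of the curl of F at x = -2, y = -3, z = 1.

(-10, 0, 0)

(∇×F)₁ = ∂F₃/∂y − ∂F₂/∂z = 2*y - 7*z + 3
(∇×F)₂ = ∂F₁/∂z − ∂F₃/∂x = 0
(∇×F)₃ = ∂F₂/∂x − ∂F₁/∂y = 0
∇×F = (2*y - 7*z + 3, 0, 0)
At (-2, -3, 1): (-10, 0, 0).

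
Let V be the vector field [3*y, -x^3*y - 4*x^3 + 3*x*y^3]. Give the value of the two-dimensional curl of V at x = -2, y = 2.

-51

∂V₂/∂x = -3*x^2*y - 12*x^2 + 3*y^3
∂V₁/∂y = 3
Scalar curl = -3*x^2*y - 12*x^2 + 3*y^3 - 3
At (-2, 2): -51.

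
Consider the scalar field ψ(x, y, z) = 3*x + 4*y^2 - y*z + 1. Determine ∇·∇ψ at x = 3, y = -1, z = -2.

∂²ψ/∂x² = 0
∂²ψ/∂y² = 8
∂²ψ/∂z² = 0
∇²ψ = 8
At (3, -1, -2): 8.

8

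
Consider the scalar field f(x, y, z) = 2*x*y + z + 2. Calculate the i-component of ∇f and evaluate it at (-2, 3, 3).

(∇f)_1 = ∂f/∂x = 2*y
At (-2, 3, 3): 6.

6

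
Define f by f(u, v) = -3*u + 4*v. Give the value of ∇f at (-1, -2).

(-3, 4)

∂f/∂u = -3
∂f/∂v = 4
∇f = (-3, 4)
At (-1, -2): (-3, 4).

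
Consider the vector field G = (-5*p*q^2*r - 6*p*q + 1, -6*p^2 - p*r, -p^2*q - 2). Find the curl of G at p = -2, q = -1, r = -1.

(-6, 14, -7)

(∇×G)₁ = ∂G₃/∂q − ∂G₂/∂r = -p^2 + p
(∇×G)₂ = ∂G₁/∂r − ∂G₃/∂p = -5*p*q^2 + 2*p*q
(∇×G)₃ = ∂G₂/∂p − ∂G₁/∂q = 10*p*q*r - 6*p - r
∇×G = (-p^2 + p, -5*p*q^2 + 2*p*q, 10*p*q*r - 6*p - r)
At (-2, -1, -1): (-6, 14, -7).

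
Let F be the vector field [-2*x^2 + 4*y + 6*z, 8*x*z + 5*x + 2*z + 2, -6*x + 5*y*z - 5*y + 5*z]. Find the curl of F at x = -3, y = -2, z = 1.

(22, 12, 9)

(∇×F)₁ = ∂F₃/∂y − ∂F₂/∂z = -8*x + 5*z - 7
(∇×F)₂ = ∂F₁/∂z − ∂F₃/∂x = 12
(∇×F)₃ = ∂F₂/∂x − ∂F₁/∂y = 8*z + 1
∇×F = (-8*x + 5*z - 7, 12, 8*z + 1)
At (-3, -2, 1): (22, 12, 9).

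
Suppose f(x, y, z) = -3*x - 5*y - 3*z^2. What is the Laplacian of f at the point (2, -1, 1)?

-6

∂²f/∂x² = 0
∂²f/∂y² = 0
∂²f/∂z² = -6
∇²f = -6
At (2, -1, 1): -6.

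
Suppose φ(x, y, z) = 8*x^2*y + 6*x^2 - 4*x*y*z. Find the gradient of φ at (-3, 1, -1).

∂φ/∂x = 16*x*y + 12*x - 4*y*z
∂φ/∂y = 8*x^2 - 4*x*z
∂φ/∂z = -4*x*y
∇φ = (16*x*y + 12*x - 4*y*z, 8*x^2 - 4*x*z, -4*x*y)
At (-3, 1, -1): (-80, 60, 12).

(-80, 60, 12)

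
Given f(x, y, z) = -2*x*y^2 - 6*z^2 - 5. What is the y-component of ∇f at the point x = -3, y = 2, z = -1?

24

(∇f)_2 = ∂f/∂y = -4*x*y
At (-3, 2, -1): 24.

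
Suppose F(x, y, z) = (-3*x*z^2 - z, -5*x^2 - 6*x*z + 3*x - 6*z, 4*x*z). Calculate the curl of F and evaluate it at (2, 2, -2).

(∇×F)₁ = ∂F₃/∂y − ∂F₂/∂z = 6*x + 6
(∇×F)₂ = ∂F₁/∂z − ∂F₃/∂x = -6*x*z - 4*z - 1
(∇×F)₃ = ∂F₂/∂x − ∂F₁/∂y = -10*x - 6*z + 3
∇×F = (6*x + 6, -6*x*z - 4*z - 1, -10*x - 6*z + 3)
At (2, 2, -2): (18, 31, -5).

(18, 31, -5)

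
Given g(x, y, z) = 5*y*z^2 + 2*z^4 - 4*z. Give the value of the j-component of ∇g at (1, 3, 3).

45

(∇g)_2 = ∂g/∂y = 5*z^2
At (1, 3, 3): 45.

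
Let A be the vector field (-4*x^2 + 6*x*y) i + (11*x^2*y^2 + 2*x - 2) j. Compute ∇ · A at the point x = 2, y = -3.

-298

∂A₁/∂x = -8*x + 6*y
∂A₂/∂y = 22*x^2*y
∇·A = 22*x^2*y - 8*x + 6*y
At (2, -3): -298.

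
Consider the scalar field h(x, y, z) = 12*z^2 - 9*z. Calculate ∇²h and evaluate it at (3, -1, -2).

24

∂²h/∂x² = 0
∂²h/∂y² = 0
∂²h/∂z² = 24
∇²h = 24
At (3, -1, -2): 24.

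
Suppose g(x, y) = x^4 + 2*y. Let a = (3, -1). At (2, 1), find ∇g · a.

94

∂g/∂x = 4*x^3
∂g/∂y = 2
∇g at (2, 1) = (32, 2)
∇g · a = (32)(3) + (2)(-1) = 94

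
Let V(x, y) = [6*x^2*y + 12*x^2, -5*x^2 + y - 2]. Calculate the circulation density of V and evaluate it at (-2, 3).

-4

∂V₂/∂x = -10*x
∂V₁/∂y = 6*x^2
Scalar curl = -6*x^2 - 10*x
At (-2, 3): -4.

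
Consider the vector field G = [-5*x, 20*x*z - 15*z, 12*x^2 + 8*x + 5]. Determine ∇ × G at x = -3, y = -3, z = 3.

(75, 64, 60)

(∇×G)₁ = ∂G₃/∂y − ∂G₂/∂z = -20*x + 15
(∇×G)₂ = ∂G₁/∂z − ∂G₃/∂x = -24*x - 8
(∇×G)₃ = ∂G₂/∂x − ∂G₁/∂y = 20*z
∇×G = (-20*x + 15, -24*x - 8, 20*z)
At (-3, -3, 3): (75, 64, 60).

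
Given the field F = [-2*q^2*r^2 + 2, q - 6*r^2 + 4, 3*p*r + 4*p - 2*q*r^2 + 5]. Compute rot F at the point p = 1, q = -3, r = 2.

(∇×F)₁ = ∂F₃/∂q − ∂F₂/∂r = -2*r^2 + 12*r
(∇×F)₂ = ∂F₁/∂r − ∂F₃/∂p = -4*q^2*r - 3*r - 4
(∇×F)₃ = ∂F₂/∂p − ∂F₁/∂q = 4*q*r^2
∇×F = (-2*r^2 + 12*r, -4*q^2*r - 3*r - 4, 4*q*r^2)
At (1, -3, 2): (16, -82, -48).

(16, -82, -48)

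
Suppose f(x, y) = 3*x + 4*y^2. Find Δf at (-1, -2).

8

∂²f/∂x² = 0
∂²f/∂y² = 8
∇²f = 8
At (-1, -2): 8.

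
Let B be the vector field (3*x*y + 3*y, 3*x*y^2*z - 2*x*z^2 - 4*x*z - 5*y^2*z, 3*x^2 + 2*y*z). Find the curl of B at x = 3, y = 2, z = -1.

(-18, -18, -22)

(∇×B)₁ = ∂B₃/∂y − ∂B₂/∂z = -3*x*y^2 + 4*x*z + 4*x + 5*y^2 + 2*z
(∇×B)₂ = ∂B₁/∂z − ∂B₃/∂x = -6*x
(∇×B)₃ = ∂B₂/∂x − ∂B₁/∂y = -3*x + 3*y^2*z - 2*z^2 - 4*z - 3
∇×B = (-3*x*y^2 + 4*x*z + 4*x + 5*y^2 + 2*z, -6*x, -3*x + 3*y^2*z - 2*z^2 - 4*z - 3)
At (3, 2, -1): (-18, -18, -22).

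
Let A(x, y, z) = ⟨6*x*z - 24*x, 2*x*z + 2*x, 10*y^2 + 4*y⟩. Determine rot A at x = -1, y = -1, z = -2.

(-14, -6, -2)

(∇×A)₁ = ∂A₃/∂y − ∂A₂/∂z = -2*x + 20*y + 4
(∇×A)₂ = ∂A₁/∂z − ∂A₃/∂x = 6*x
(∇×A)₃ = ∂A₂/∂x − ∂A₁/∂y = 2*z + 2
∇×A = (-2*x + 20*y + 4, 6*x, 2*z + 2)
At (-1, -1, -2): (-14, -6, -2).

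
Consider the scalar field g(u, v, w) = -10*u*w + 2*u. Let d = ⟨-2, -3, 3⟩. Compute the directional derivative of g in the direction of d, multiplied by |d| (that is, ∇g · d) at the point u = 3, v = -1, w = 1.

-74

∂g/∂u = -10*w + 2
∂g/∂v = 0
∂g/∂w = -10*u
∇g at (3, -1, 1) = (-8, 0, -30)
∇g · d = (-8)(-2) + (0)(-3) + (-30)(3) = -74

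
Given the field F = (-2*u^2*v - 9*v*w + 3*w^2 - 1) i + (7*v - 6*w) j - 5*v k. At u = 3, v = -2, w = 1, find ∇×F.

(1, 24, 27)

(∇×F)₁ = ∂F₃/∂v − ∂F₂/∂w = 1
(∇×F)₂ = ∂F₁/∂w − ∂F₃/∂u = -9*v + 6*w
(∇×F)₃ = ∂F₂/∂u − ∂F₁/∂v = 2*u^2 + 9*w
∇×F = (1, -9*v + 6*w, 2*u^2 + 9*w)
At (3, -2, 1): (1, 24, 27).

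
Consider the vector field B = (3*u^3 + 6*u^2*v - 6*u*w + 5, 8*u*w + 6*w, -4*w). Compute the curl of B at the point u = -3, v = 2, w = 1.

(18, 18, -46)

(∇×B)₁ = ∂B₃/∂v − ∂B₂/∂w = -8*u - 6
(∇×B)₂ = ∂B₁/∂w − ∂B₃/∂u = -6*u
(∇×B)₃ = ∂B₂/∂u − ∂B₁/∂v = -6*u^2 + 8*w
∇×B = (-8*u - 6, -6*u, -6*u^2 + 8*w)
At (-3, 2, 1): (18, 18, -46).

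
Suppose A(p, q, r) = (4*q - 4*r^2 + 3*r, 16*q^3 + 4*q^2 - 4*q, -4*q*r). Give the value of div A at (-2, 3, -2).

440

∂A₁/∂p = 0
∂A₂/∂q = 48*q^2 + 8*q - 4
∂A₃/∂r = -4*q
∇·A = 48*q^2 + 4*q - 4
At (-2, 3, -2): 440.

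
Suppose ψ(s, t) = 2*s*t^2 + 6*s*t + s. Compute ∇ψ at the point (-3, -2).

(-3, 6)

∂ψ/∂s = 2*t^2 + 6*t + 1
∂ψ/∂t = 4*s*t + 6*s
∇ψ = (2*t^2 + 6*t + 1, 4*s*t + 6*s)
At (-3, -2): (-3, 6).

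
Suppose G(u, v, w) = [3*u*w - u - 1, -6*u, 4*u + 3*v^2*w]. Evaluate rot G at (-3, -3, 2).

(-36, -13, -6)

(∇×G)₁ = ∂G₃/∂v − ∂G₂/∂w = 6*v*w
(∇×G)₂ = ∂G₁/∂w − ∂G₃/∂u = 3*u - 4
(∇×G)₃ = ∂G₂/∂u − ∂G₁/∂v = -6
∇×G = (6*v*w, 3*u - 4, -6)
At (-3, -3, 2): (-36, -13, -6).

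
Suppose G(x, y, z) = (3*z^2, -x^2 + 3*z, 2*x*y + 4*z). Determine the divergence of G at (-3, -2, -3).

∂G₁/∂x = 0
∂G₂/∂y = 0
∂G₃/∂z = 4
∇·G = 4
At (-3, -2, -3): 4.

4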